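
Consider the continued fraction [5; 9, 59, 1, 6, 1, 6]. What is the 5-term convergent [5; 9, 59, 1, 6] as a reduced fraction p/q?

19309/3778

Collapse the nested fraction from the inside out:
Start with 6.
1 + 1/(6/1) = 1 + 1/6 = 7/6
59 + 1/(7/6) = 59 + 6/7 = 419/7
9 + 1/(419/7) = 9 + 7/419 = 3778/419
5 + 1/(3778/419) = 5 + 419/3778 = 19309/3778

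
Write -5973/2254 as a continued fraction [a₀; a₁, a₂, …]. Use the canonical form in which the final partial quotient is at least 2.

⌊-5973/2254⌋ = -3, remainder 789
⌊2254/789⌋ = 2, remainder 676
⌊789/676⌋ = 1, remainder 113
⌊676/113⌋ = 5, remainder 111
⌊113/111⌋ = 1, remainder 2
⌊111/2⌋ = 55, remainder 1
⌊2/1⌋ = 2, remainder 0

[-3; 2, 1, 5, 1, 55, 2]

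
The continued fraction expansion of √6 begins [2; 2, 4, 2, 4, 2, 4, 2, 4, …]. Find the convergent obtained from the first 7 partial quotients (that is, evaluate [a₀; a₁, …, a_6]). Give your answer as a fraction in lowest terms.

2158/881

Start with 4.
2 + 1/(4/1) = 2 + 1/4 = 9/4
4 + 1/(9/4) = 4 + 4/9 = 40/9
2 + 1/(40/9) = 2 + 9/40 = 89/40
4 + 1/(89/40) = 4 + 40/89 = 396/89
2 + 1/(396/89) = 2 + 89/396 = 881/396
2 + 1/(881/396) = 2 + 396/881 = 2158/881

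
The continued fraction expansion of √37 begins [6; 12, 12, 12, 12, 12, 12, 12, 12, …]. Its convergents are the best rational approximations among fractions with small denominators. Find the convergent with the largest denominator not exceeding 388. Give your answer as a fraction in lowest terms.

882/145

List convergents until the denominator exceeds the bound:
a_0 = 6: 6/1  (≤ bound)
a_1 = 12: 73/12  (≤ bound)
a_2 = 12: 882/145  (≤ bound)
a_3 = 12: 10657/1752  (> 388, stop)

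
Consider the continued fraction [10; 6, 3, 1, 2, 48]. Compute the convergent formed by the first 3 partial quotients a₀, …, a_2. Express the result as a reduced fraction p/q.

Build up convergents one term at a time:
a_0 = 10: 10/1
a_1 = 6: 61/6
a_2 = 3: 193/19

193/19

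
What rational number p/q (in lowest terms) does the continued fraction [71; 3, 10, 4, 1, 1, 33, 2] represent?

1384447/19411

a_0 = 71: 71/1
a_1 = 3: 214/3
a_2 = 10: 2211/31
a_3 = 4: 9058/127
a_4 = 1: 11269/158
a_5 = 1: 20327/285
a_6 = 33: 682060/9563
a_7 = 2: 1384447/19411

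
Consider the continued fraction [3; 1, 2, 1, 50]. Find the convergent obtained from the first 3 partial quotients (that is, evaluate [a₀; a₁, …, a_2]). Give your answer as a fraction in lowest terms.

11/3

Start with 2.
1 + 1/(2/1) = 1 + 1/2 = 3/2
3 + 1/(3/2) = 3 + 2/3 = 11/3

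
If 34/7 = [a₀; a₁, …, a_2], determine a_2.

6

Repeatedly divide and take the remainder:
34 ÷ 7 → quotient 4, remainder 6
7 ÷ 6 → quotient 1, remainder 1
6 ÷ 1 → quotient 6, remainder 0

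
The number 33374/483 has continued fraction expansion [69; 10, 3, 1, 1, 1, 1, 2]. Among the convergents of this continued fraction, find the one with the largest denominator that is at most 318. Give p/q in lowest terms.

12783/185

a_0 = 69: 69/1  (≤ bound)
a_1 = 10: 691/10  (≤ bound)
a_2 = 3: 2142/31  (≤ bound)
a_3 = 1: 2833/41  (≤ bound)
a_4 = 1: 4975/72  (≤ bound)
a_5 = 1: 7808/113  (≤ bound)
a_6 = 1: 12783/185  (≤ bound)
a_7 = 2: 33374/483  (> 318, stop)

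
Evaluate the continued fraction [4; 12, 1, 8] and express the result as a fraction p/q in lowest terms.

a_0 = 4: 4/1
a_1 = 12: 49/12
a_2 = 1: 53/13
a_3 = 8: 473/116

473/116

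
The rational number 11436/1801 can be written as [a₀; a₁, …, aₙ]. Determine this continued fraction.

[6; 2, 1, 6, 12, 1, 2, 2]

11436 = 6·1801 + 630, so a_0 = 6
1801 = 2·630 + 541, so a_1 = 2
630 = 1·541 + 89, so a_2 = 1
541 = 6·89 + 7, so a_3 = 6
89 = 12·7 + 5, so a_4 = 12
7 = 1·5 + 2, so a_5 = 1
5 = 2·2 + 1, so a_6 = 2
2 = 2·1 + 0, so a_7 = 2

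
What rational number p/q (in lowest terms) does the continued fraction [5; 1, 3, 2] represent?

52/9

Build up convergents one term at a time:
a_0 = 5: 5/1
a_1 = 1: 6/1
a_2 = 3: 23/4
a_3 = 2: 52/9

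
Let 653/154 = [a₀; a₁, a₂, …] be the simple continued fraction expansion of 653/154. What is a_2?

6

653 ÷ 154 → quotient 4, remainder 37
154 ÷ 37 → quotient 4, remainder 6
37 ÷ 6 → quotient 6, remainder 1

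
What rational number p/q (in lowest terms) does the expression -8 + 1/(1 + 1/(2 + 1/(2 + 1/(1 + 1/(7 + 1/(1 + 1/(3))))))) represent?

Build up convergents one term at a time:
a_0 = -8: -8/1
a_1 = 1: -7/1
a_2 = 2: -22/3
a_3 = 2: -51/7
a_4 = 1: -73/10
a_5 = 7: -562/77
a_6 = 1: -635/87
a_7 = 3: -2467/338

-2467/338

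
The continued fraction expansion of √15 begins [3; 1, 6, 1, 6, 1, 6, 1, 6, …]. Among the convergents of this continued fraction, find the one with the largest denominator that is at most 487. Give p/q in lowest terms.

1677/433

a_0 = 3: 3/1  (≤ bound)
a_1 = 1: 4/1  (≤ bound)
a_2 = 6: 27/7  (≤ bound)
a_3 = 1: 31/8  (≤ bound)
a_4 = 6: 213/55  (≤ bound)
a_5 = 1: 244/63  (≤ bound)
a_6 = 6: 1677/433  (≤ bound)
a_7 = 1: 1921/496  (> 487, stop)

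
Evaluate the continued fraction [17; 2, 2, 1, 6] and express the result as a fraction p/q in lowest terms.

Use the convergent recurrence hₖ = aₖ·hₖ₋₁ + hₖ₋₂ (and likewise for the denominators kₖ):
a_0 = 17: 17/1
a_1 = 2: 35/2
a_2 = 2: 87/5
a_3 = 1: 122/7
a_4 = 6: 819/47

819/47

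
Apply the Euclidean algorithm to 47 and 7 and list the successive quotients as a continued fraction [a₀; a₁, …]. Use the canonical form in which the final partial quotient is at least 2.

[6; 1, 2, 2]

⌊47/7⌋ = 6, remainder 5
⌊7/5⌋ = 1, remainder 2
⌊5/2⌋ = 2, remainder 1
⌊2/1⌋ = 2, remainder 0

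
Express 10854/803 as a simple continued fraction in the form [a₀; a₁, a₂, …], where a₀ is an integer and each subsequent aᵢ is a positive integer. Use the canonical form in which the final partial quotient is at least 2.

[13; 1, 1, 14, 2, 1, 2, 3]

⌊10854/803⌋ = 13, remainder 415
⌊803/415⌋ = 1, remainder 388
⌊415/388⌋ = 1, remainder 27
⌊388/27⌋ = 14, remainder 10
⌊27/10⌋ = 2, remainder 7
⌊10/7⌋ = 1, remainder 3
⌊7/3⌋ = 2, remainder 1
⌊3/1⌋ = 3, remainder 0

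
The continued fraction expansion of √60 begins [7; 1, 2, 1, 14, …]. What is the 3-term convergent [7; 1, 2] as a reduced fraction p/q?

Collapse the nested fraction from the inside out:
Start with 2.
1 + 1/(2/1) = 1 + 1/2 = 3/2
7 + 1/(3/2) = 7 + 2/3 = 23/3

23/3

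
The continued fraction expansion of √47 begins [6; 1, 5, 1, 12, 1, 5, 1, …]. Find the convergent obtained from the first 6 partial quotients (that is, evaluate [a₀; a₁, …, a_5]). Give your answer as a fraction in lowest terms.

a_0 = 6: 6/1
a_1 = 1: 7/1
a_2 = 5: 41/6
a_3 = 1: 48/7
a_4 = 12: 617/90
a_5 = 1: 665/97

665/97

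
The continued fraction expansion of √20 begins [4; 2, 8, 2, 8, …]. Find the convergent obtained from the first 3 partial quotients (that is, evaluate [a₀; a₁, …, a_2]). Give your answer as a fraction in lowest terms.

76/17

a_0 = 4: 4/1
a_1 = 2: 9/2
a_2 = 8: 76/17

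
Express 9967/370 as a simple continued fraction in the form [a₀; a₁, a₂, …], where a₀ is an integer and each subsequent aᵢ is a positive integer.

[26; 1, 15, 11, 2]

Run the Euclidean algorithm, recording each quotient:
⌊9967/370⌋ = 26, remainder 347
⌊370/347⌋ = 1, remainder 23
⌊347/23⌋ = 15, remainder 2
⌊23/2⌋ = 11, remainder 1
⌊2/1⌋ = 2, remainder 0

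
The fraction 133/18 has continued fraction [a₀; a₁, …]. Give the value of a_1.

Apply division with remainder until the remainder is 0:
133 = 7·18 + 7, so a_0 = 7
18 = 2·7 + 4, so a_1 = 2

2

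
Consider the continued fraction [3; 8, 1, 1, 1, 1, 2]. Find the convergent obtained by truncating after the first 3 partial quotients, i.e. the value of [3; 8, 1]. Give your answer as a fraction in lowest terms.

28/9

Use the convergent recurrence hₖ = aₖ·hₖ₋₁ + hₖ₋₂ (and likewise for the denominators kₖ):
a_0 = 3: 3/1
a_1 = 8: 25/8
a_2 = 1: 28/9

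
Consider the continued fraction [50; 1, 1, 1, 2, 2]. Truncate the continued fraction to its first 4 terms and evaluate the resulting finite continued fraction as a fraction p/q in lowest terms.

152/3

Start with 1.
1 + 1/(1/1) = 1 + 1/1 = 2/1
1 + 1/(2/1) = 1 + 1/2 = 3/2
50 + 1/(3/2) = 50 + 2/3 = 152/3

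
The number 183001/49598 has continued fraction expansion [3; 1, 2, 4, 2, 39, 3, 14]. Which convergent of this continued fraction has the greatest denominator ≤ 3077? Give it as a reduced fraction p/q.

a_0 = 3: 3/1  (≤ bound)
a_1 = 1: 4/1  (≤ bound)
a_2 = 2: 11/3  (≤ bound)
a_3 = 4: 48/13  (≤ bound)
a_4 = 2: 107/29  (≤ bound)
a_5 = 39: 4221/1144  (≤ bound)
a_6 = 3: 12770/3461  (> 3077, stop)

4221/1144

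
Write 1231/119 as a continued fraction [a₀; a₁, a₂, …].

⌊1231/119⌋ = 10, remainder 41
⌊119/41⌋ = 2, remainder 37
⌊41/37⌋ = 1, remainder 4
⌊37/4⌋ = 9, remainder 1
⌊4/1⌋ = 4, remainder 0

[10; 2, 1, 9, 4]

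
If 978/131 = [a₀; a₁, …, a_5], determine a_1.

2

978 = 7·131 + 61, so a_0 = 7
131 = 2·61 + 9, so a_1 = 2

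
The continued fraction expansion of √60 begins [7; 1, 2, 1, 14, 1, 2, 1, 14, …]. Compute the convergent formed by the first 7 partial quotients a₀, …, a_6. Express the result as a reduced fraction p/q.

1433/185

Build up convergents one term at a time:
a_0 = 7: 7/1
a_1 = 1: 8/1
a_2 = 2: 23/3
a_3 = 1: 31/4
a_4 = 14: 457/59
a_5 = 1: 488/63
a_6 = 2: 1433/185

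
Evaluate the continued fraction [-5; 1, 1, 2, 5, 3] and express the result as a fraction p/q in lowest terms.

Start with 3.
5 + 1/(3/1) = 5 + 1/3 = 16/3
2 + 1/(16/3) = 2 + 3/16 = 35/16
1 + 1/(35/16) = 1 + 16/35 = 51/35
1 + 1/(51/35) = 1 + 35/51 = 86/51
-5 + 1/(86/51) = -5 + 51/86 = -379/86

-379/86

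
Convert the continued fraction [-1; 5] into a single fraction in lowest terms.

-4/5

Start with 5.
-1 + 1/(5/1) = -1 + 1/5 = -4/5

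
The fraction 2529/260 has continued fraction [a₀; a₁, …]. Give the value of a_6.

23

2529 = 9·260 + 189, so a_0 = 9
260 = 1·189 + 71, so a_1 = 1
189 = 2·71 + 47, so a_2 = 2
71 = 1·47 + 24, so a_3 = 1
47 = 1·24 + 23, so a_4 = 1
24 = 1·23 + 1, so a_5 = 1
23 = 23·1 + 0, so a_6 = 23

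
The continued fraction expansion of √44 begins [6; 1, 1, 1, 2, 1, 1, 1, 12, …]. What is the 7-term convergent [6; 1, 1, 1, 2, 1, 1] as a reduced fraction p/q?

Start with 1.
1 + 1/(1/1) = 1 + 1/1 = 2/1
2 + 1/(2/1) = 2 + 1/2 = 5/2
1 + 1/(5/2) = 1 + 2/5 = 7/5
1 + 1/(7/5) = 1 + 5/7 = 12/7
1 + 1/(12/7) = 1 + 7/12 = 19/12
6 + 1/(19/12) = 6 + 12/19 = 126/19

126/19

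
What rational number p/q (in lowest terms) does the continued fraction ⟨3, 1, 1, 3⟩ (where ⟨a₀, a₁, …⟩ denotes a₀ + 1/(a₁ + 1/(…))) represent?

25/7

Compute successive convergents:
a_0 = 3: 3/1
a_1 = 1: 4/1
a_2 = 1: 7/2
a_3 = 3: 25/7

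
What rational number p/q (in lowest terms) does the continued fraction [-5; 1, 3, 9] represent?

-157/37

Collapse the nested fraction from the inside out:
Start with 9.
3 + 1/(9/1) = 3 + 1/9 = 28/9
1 + 1/(28/9) = 1 + 9/28 = 37/28
-5 + 1/(37/28) = -5 + 28/37 = -157/37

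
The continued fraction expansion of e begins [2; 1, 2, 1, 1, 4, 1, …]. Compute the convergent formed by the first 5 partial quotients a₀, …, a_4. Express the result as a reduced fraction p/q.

a_0 = 2: 2/1
a_1 = 1: 3/1
a_2 = 2: 8/3
a_3 = 1: 11/4
a_4 = 1: 19/7

19/7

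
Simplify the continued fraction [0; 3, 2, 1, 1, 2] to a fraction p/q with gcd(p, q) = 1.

Compute successive convergents:
a_0 = 0: 0/1
a_1 = 3: 1/3
a_2 = 2: 2/7
a_3 = 1: 3/10
a_4 = 1: 5/17
a_5 = 2: 13/44

13/44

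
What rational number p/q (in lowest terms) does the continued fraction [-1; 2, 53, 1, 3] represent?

-219/434

Start with 3.
1 + 1/(3/1) = 1 + 1/3 = 4/3
53 + 1/(4/3) = 53 + 3/4 = 215/4
2 + 1/(215/4) = 2 + 4/215 = 434/215
-1 + 1/(434/215) = -1 + 215/434 = -219/434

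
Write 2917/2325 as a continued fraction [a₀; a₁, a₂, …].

[1; 3, 1, 12, 1, 3, 3, 3]

Run the Euclidean algorithm, recording each quotient:
⌊2917/2325⌋ = 1, remainder 592
⌊2325/592⌋ = 3, remainder 549
⌊592/549⌋ = 1, remainder 43
⌊549/43⌋ = 12, remainder 33
⌊43/33⌋ = 1, remainder 10
⌊33/10⌋ = 3, remainder 3
⌊10/3⌋ = 3, remainder 1
⌊3/1⌋ = 3, remainder 0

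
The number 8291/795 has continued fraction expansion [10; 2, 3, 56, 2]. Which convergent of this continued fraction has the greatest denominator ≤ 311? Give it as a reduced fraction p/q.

List convergents until the denominator exceeds the bound:
a_0 = 10: 10/1  (≤ bound)
a_1 = 2: 21/2  (≤ bound)
a_2 = 3: 73/7  (≤ bound)
a_3 = 56: 4109/394  (> 311, stop)

73/7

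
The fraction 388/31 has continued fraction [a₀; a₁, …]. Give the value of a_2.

1

388 ÷ 31 → quotient 12, remainder 16
31 ÷ 16 → quotient 1, remainder 15
16 ÷ 15 → quotient 1, remainder 1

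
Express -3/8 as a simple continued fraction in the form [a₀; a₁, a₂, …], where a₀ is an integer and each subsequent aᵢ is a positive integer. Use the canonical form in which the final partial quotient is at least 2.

[-1; 1, 1, 1, 2]

-3 = -1·8 + 5, so a_0 = -1
8 = 1·5 + 3, so a_1 = 1
5 = 1·3 + 2, so a_2 = 1
3 = 1·2 + 1, so a_3 = 1
2 = 2·1 + 0, so a_4 = 2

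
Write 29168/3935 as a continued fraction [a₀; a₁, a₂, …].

[7; 2, 2, 2, 1, 4, 3, 15]

Run the Euclidean algorithm, recording each quotient:
29168 = 7·3935 + 1623, so a_0 = 7
3935 = 2·1623 + 689, so a_1 = 2
1623 = 2·689 + 245, so a_2 = 2
689 = 2·245 + 199, so a_3 = 2
245 = 1·199 + 46, so a_4 = 1
199 = 4·46 + 15, so a_5 = 4
46 = 3·15 + 1, so a_6 = 3
15 = 15·1 + 0, so a_7 = 15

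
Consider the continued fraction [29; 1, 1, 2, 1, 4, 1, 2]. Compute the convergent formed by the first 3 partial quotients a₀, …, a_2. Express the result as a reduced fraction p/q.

59/2

Work from the innermost term outward:
Start with 1.
1 + 1/(1/1) = 1 + 1/1 = 2/1
29 + 1/(2/1) = 29 + 1/2 = 59/2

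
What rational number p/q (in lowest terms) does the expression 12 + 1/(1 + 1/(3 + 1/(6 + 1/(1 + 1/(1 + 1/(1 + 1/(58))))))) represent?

62111/4868

Use the convergent recurrence hₖ = aₖ·hₖ₋₁ + hₖ₋₂ (and likewise for the denominators kₖ):
a_0 = 12: 12/1
a_1 = 1: 13/1
a_2 = 3: 51/4
a_3 = 6: 319/25
a_4 = 1: 370/29
a_5 = 1: 689/54
a_6 = 1: 1059/83
a_7 = 58: 62111/4868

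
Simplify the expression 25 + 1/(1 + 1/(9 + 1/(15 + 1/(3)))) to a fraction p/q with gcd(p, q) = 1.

Start with 3.
15 + 1/(3/1) = 15 + 1/3 = 46/3
9 + 1/(46/3) = 9 + 3/46 = 417/46
1 + 1/(417/46) = 1 + 46/417 = 463/417
25 + 1/(463/417) = 25 + 417/463 = 11992/463

11992/463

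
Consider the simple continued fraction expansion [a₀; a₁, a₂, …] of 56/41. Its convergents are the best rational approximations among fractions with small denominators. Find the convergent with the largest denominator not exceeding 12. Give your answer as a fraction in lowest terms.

15/11

a_0 = 1: 1/1  (≤ bound)
a_1 = 2: 3/2  (≤ bound)
a_2 = 1: 4/3  (≤ bound)
a_3 = 2: 11/8  (≤ bound)
a_4 = 1: 15/11  (≤ bound)
a_5 = 3: 56/41  (> 12, stop)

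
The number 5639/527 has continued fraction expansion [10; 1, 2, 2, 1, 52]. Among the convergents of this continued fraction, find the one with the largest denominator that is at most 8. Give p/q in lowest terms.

75/7

a_0 = 10: 10/1  (≤ bound)
a_1 = 1: 11/1  (≤ bound)
a_2 = 2: 32/3  (≤ bound)
a_3 = 2: 75/7  (≤ bound)
a_4 = 1: 107/10  (> 8, stop)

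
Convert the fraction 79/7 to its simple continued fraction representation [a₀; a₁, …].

[11; 3, 2]

79 = 11·7 + 2, so a_0 = 11
7 = 3·2 + 1, so a_1 = 3
2 = 2·1 + 0, so a_2 = 2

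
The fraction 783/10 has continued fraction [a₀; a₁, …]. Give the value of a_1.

⌊783/10⌋ = 78, remainder 3
⌊10/3⌋ = 3, remainder 1

3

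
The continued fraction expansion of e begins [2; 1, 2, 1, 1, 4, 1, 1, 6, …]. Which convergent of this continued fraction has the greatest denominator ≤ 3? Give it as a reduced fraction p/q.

a_0 = 2: 2/1  (≤ bound)
a_1 = 1: 3/1  (≤ bound)
a_2 = 2: 8/3  (≤ bound)
a_3 = 1: 11/4  (> 3, stop)

8/3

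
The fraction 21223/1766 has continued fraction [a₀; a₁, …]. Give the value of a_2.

21223 ÷ 1766 → quotient 12, remainder 31
1766 ÷ 31 → quotient 56, remainder 30
31 ÷ 30 → quotient 1, remainder 1

1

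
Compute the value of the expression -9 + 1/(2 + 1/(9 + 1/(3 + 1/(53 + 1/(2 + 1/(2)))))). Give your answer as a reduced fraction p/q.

Start with 2.
2 + 1/(2/1) = 2 + 1/2 = 5/2
53 + 1/(5/2) = 53 + 2/5 = 267/5
3 + 1/(267/5) = 3 + 5/267 = 806/267
9 + 1/(806/267) = 9 + 267/806 = 7521/806
2 + 1/(7521/806) = 2 + 806/7521 = 15848/7521
-9 + 1/(15848/7521) = -9 + 7521/15848 = -135111/15848

-135111/15848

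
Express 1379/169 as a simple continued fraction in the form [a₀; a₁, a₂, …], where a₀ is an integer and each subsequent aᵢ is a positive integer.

[8; 6, 3, 1, 6]

Run the Euclidean algorithm, recording each quotient:
1379 = 8·169 + 27, so a_0 = 8
169 = 6·27 + 7, so a_1 = 6
27 = 3·7 + 6, so a_2 = 3
7 = 1·6 + 1, so a_3 = 1
6 = 6·1 + 0, so a_4 = 6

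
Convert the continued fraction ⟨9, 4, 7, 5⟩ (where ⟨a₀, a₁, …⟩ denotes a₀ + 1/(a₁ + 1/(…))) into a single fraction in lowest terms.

Start with 5.
7 + 1/(5/1) = 7 + 1/5 = 36/5
4 + 1/(36/5) = 4 + 5/36 = 149/36
9 + 1/(149/36) = 9 + 36/149 = 1377/149

1377/149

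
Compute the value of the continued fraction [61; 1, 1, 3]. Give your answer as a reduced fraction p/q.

431/7

a_0 = 61: 61/1
a_1 = 1: 62/1
a_2 = 1: 123/2
a_3 = 3: 431/7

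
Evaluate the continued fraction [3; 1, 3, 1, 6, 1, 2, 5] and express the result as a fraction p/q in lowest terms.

a_0 = 3: 3/1
a_1 = 1: 4/1
a_2 = 3: 15/4
a_3 = 1: 19/5
a_4 = 6: 129/34
a_5 = 1: 148/39
a_6 = 2: 425/112
a_7 = 5: 2273/599

2273/599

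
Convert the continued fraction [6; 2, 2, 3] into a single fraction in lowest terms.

109/17

a_0 = 6: 6/1
a_1 = 2: 13/2
a_2 = 2: 32/5
a_3 = 3: 109/17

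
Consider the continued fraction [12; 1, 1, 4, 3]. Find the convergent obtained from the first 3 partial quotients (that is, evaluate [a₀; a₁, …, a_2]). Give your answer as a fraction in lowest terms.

25/2

Use the convergent recurrence hₖ = aₖ·hₖ₋₁ + hₖ₋₂ (and likewise for the denominators kₖ):
a_0 = 12: 12/1
a_1 = 1: 13/1
a_2 = 1: 25/2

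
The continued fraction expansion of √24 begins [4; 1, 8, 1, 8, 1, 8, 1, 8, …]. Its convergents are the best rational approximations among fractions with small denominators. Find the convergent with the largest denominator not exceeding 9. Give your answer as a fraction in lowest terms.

a_0 = 4: 4/1  (≤ bound)
a_1 = 1: 5/1  (≤ bound)
a_2 = 8: 44/9  (≤ bound)
a_3 = 1: 49/10  (> 9, stop)

44/9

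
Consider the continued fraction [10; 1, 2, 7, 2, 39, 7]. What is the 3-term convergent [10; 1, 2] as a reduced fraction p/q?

Use the convergent recurrence hₖ = aₖ·hₖ₋₁ + hₖ₋₂ (and likewise for the denominators kₖ):
a_0 = 10: 10/1
a_1 = 1: 11/1
a_2 = 2: 32/3

32/3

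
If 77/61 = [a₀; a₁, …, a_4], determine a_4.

3

Repeatedly divide and take the remainder:
77 = 1·61 + 16, so a_0 = 1
61 = 3·16 + 13, so a_1 = 3
16 = 1·13 + 3, so a_2 = 1
13 = 4·3 + 1, so a_3 = 4
3 = 3·1 + 0, so a_4 = 3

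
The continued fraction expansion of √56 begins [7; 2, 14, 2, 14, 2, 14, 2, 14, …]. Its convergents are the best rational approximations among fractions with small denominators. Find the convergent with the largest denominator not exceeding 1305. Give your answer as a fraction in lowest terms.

6503/869

a_0 = 7: 7/1  (≤ bound)
a_1 = 2: 15/2  (≤ bound)
a_2 = 14: 217/29  (≤ bound)
a_3 = 2: 449/60  (≤ bound)
a_4 = 14: 6503/869  (≤ bound)
a_5 = 2: 13455/1798  (> 1305, stop)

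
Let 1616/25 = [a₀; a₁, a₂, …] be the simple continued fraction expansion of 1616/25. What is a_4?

3

⌊1616/25⌋ = 64, remainder 16
⌊25/16⌋ = 1, remainder 9
⌊16/9⌋ = 1, remainder 7
⌊9/7⌋ = 1, remainder 2
⌊7/2⌋ = 3, remainder 1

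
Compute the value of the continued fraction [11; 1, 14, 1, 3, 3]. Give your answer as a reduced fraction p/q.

Start with 3.
3 + 1/(3/1) = 3 + 1/3 = 10/3
1 + 1/(10/3) = 1 + 3/10 = 13/10
14 + 1/(13/10) = 14 + 10/13 = 192/13
1 + 1/(192/13) = 1 + 13/192 = 205/192
11 + 1/(205/192) = 11 + 192/205 = 2447/205

2447/205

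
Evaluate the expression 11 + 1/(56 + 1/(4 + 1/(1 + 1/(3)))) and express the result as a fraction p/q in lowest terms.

Compute successive convergents:
a_0 = 11: 11/1
a_1 = 56: 617/56
a_2 = 4: 2479/225
a_3 = 1: 3096/281
a_4 = 3: 11767/1068

11767/1068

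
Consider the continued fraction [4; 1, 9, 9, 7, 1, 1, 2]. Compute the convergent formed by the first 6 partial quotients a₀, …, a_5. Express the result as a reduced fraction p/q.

a_0 = 4: 4/1
a_1 = 1: 5/1
a_2 = 9: 49/10
a_3 = 9: 446/91
a_4 = 7: 3171/647
a_5 = 1: 3617/738

3617/738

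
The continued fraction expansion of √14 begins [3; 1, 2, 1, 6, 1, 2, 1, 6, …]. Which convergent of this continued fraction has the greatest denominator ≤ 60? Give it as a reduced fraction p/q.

List convergents until the denominator exceeds the bound:
a_0 = 3: 3/1  (≤ bound)
a_1 = 1: 4/1  (≤ bound)
a_2 = 2: 11/3  (≤ bound)
a_3 = 1: 15/4  (≤ bound)
a_4 = 6: 101/27  (≤ bound)
a_5 = 1: 116/31  (≤ bound)
a_6 = 2: 333/89  (> 60, stop)

116/31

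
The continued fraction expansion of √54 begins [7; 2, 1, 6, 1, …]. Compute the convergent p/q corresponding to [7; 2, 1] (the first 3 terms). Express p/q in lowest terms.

22/3

Start with 1.
2 + 1/(1/1) = 2 + 1/1 = 3/1
7 + 1/(3/1) = 7 + 1/3 = 22/3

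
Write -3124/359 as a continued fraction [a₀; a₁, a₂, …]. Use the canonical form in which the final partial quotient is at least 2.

Run the Euclidean algorithm, recording each quotient:
-3124 = -9·359 + 107, so a_0 = -9
359 = 3·107 + 38, so a_1 = 3
107 = 2·38 + 31, so a_2 = 2
38 = 1·31 + 7, so a_3 = 1
31 = 4·7 + 3, so a_4 = 4
7 = 2·3 + 1, so a_5 = 2
3 = 3·1 + 0, so a_6 = 3

[-9; 3, 2, 1, 4, 2, 3]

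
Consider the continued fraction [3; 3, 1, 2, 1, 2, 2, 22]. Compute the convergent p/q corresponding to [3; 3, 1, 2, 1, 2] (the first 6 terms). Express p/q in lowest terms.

Starting at the tail and folding back:
Start with 2.
1 + 1/(2/1) = 1 + 1/2 = 3/2
2 + 1/(3/2) = 2 + 2/3 = 8/3
1 + 1/(8/3) = 1 + 3/8 = 11/8
3 + 1/(11/8) = 3 + 8/11 = 41/11
3 + 1/(41/11) = 3 + 11/41 = 134/41

134/41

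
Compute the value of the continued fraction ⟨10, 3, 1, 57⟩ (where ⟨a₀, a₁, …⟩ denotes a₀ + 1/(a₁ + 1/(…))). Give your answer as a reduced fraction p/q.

Collapse the nested fraction from the inside out:
Start with 57.
1 + 1/(57/1) = 1 + 1/57 = 58/57
3 + 1/(58/57) = 3 + 57/58 = 231/58
10 + 1/(231/58) = 10 + 58/231 = 2368/231

2368/231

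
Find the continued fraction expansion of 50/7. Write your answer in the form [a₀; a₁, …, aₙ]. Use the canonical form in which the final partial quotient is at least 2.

50 = 7·7 + 1, so a_0 = 7
7 = 7·1 + 0, so a_1 = 7

[7; 7]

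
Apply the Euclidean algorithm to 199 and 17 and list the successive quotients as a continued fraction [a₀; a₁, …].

[11; 1, 2, 2, 2]

199 = 11·17 + 12, so a_0 = 11
17 = 1·12 + 5, so a_1 = 1
12 = 2·5 + 2, so a_2 = 2
5 = 2·2 + 1, so a_3 = 2
2 = 2·1 + 0, so a_4 = 2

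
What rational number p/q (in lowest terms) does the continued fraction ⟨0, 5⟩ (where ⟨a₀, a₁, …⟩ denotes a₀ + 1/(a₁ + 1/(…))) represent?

a_0 = 0: 0/1
a_1 = 5: 1/5

1/5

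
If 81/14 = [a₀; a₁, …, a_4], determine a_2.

3

81 ÷ 14 → quotient 5, remainder 11
14 ÷ 11 → quotient 1, remainder 3
11 ÷ 3 → quotient 3, remainder 2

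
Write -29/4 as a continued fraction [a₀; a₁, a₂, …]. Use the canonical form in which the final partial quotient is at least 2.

[-8; 1, 3]

⌊-29/4⌋ = -8, remainder 3
⌊4/3⌋ = 1, remainder 1
⌊3/1⌋ = 3, remainder 0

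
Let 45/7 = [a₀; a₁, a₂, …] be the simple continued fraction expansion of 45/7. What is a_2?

3

Repeatedly divide and take the remainder:
⌊45/7⌋ = 6, remainder 3
⌊7/3⌋ = 2, remainder 1
⌊3/1⌋ = 3, remainder 0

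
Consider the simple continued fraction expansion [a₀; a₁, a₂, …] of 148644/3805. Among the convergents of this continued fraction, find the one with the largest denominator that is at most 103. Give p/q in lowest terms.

a_0 = 39: 39/1  (≤ bound)
a_1 = 15: 586/15  (≤ bound)
a_2 = 3: 1797/46  (≤ bound)
a_3 = 1: 2383/61  (≤ bound)
a_4 = 1: 4180/107  (> 103, stop)

2383/61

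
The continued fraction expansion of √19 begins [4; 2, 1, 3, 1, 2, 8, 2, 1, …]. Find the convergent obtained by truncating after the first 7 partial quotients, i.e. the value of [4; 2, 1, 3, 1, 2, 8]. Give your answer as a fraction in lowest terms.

a_0 = 4: 4/1
a_1 = 2: 9/2
a_2 = 1: 13/3
a_3 = 3: 48/11
a_4 = 1: 61/14
a_5 = 2: 170/39
a_6 = 8: 1421/326

1421/326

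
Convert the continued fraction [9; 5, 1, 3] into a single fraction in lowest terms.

Use the convergent recurrence hₖ = aₖ·hₖ₋₁ + hₖ₋₂ (and likewise for the denominators kₖ):
a_0 = 9: 9/1
a_1 = 5: 46/5
a_2 = 1: 55/6
a_3 = 3: 211/23

211/23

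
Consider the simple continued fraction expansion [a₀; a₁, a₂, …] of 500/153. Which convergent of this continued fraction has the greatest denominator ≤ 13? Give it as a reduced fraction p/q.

36/11

a_0 = 3: 3/1  (≤ bound)
a_1 = 3: 10/3  (≤ bound)
a_2 = 1: 13/4  (≤ bound)
a_3 = 2: 36/11  (≤ bound)
a_4 = 1: 49/15  (> 13, stop)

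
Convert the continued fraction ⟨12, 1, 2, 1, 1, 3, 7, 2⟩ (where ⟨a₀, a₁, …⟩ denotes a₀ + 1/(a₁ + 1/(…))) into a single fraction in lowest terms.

Collapse the nested fraction from the inside out:
Start with 2.
7 + 1/(2/1) = 7 + 1/2 = 15/2
3 + 1/(15/2) = 3 + 2/15 = 47/15
1 + 1/(47/15) = 1 + 15/47 = 62/47
1 + 1/(62/47) = 1 + 47/62 = 109/62
2 + 1/(109/62) = 2 + 62/109 = 280/109
1 + 1/(280/109) = 1 + 109/280 = 389/280
12 + 1/(389/280) = 12 + 280/389 = 4948/389

4948/389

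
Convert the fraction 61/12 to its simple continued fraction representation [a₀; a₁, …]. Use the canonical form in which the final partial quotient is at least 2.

61 ÷ 12 → quotient 5, remainder 1
12 ÷ 1 → quotient 12, remainder 0

[5; 12]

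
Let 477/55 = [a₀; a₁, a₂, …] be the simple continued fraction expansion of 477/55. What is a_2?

⌊477/55⌋ = 8, remainder 37
⌊55/37⌋ = 1, remainder 18
⌊37/18⌋ = 2, remainder 1

2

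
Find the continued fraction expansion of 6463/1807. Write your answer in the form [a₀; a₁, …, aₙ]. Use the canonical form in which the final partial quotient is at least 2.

Apply division with remainder until the remainder is 0:
6463 ÷ 1807 → quotient 3, remainder 1042
1807 ÷ 1042 → quotient 1, remainder 765
1042 ÷ 765 → quotient 1, remainder 277
765 ÷ 277 → quotient 2, remainder 211
277 ÷ 211 → quotient 1, remainder 66
211 ÷ 66 → quotient 3, remainder 13
66 ÷ 13 → quotient 5, remainder 1
13 ÷ 1 → quotient 13, remainder 0

[3; 1, 1, 2, 1, 3, 5, 13]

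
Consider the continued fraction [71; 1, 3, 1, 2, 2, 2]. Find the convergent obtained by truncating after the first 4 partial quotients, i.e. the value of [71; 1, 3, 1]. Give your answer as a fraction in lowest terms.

Start with 1.
3 + 1/(1/1) = 3 + 1/1 = 4/1
1 + 1/(4/1) = 1 + 1/4 = 5/4
71 + 1/(5/4) = 71 + 4/5 = 359/5

359/5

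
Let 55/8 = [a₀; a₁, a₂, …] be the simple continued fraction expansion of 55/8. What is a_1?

1

Run the Euclidean algorithm, recording each quotient:
55 ÷ 8 → quotient 6, remainder 7
8 ÷ 7 → quotient 1, remainder 1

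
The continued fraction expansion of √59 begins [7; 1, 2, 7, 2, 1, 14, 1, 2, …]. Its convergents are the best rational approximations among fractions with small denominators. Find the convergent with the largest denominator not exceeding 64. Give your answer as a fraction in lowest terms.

List convergents until the denominator exceeds the bound:
a_0 = 7: 7/1  (≤ bound)
a_1 = 1: 8/1  (≤ bound)
a_2 = 2: 23/3  (≤ bound)
a_3 = 7: 169/22  (≤ bound)
a_4 = 2: 361/47  (≤ bound)
a_5 = 1: 530/69  (> 64, stop)

361/47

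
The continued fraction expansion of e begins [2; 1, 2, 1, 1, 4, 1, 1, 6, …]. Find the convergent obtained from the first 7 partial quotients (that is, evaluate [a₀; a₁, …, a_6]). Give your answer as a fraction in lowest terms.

106/39

Collapse the nested fraction from the inside out:
Start with 1.
4 + 1/(1/1) = 4 + 1/1 = 5/1
1 + 1/(5/1) = 1 + 1/5 = 6/5
1 + 1/(6/5) = 1 + 5/6 = 11/6
2 + 1/(11/6) = 2 + 6/11 = 28/11
1 + 1/(28/11) = 1 + 11/28 = 39/28
2 + 1/(39/28) = 2 + 28/39 = 106/39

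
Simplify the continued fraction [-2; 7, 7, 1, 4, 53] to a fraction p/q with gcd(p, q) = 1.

-27507/14791

Starting at the tail and folding back:
Start with 53.
4 + 1/(53/1) = 4 + 1/53 = 213/53
1 + 1/(213/53) = 1 + 53/213 = 266/213
7 + 1/(266/213) = 7 + 213/266 = 2075/266
7 + 1/(2075/266) = 7 + 266/2075 = 14791/2075
-2 + 1/(14791/2075) = -2 + 2075/14791 = -27507/14791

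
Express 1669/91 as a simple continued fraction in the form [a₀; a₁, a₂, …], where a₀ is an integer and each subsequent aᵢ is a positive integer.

[18; 2, 1, 14, 2]

Apply division with remainder until the remainder is 0:
⌊1669/91⌋ = 18, remainder 31
⌊91/31⌋ = 2, remainder 29
⌊31/29⌋ = 1, remainder 2
⌊29/2⌋ = 14, remainder 1
⌊2/1⌋ = 2, remainder 0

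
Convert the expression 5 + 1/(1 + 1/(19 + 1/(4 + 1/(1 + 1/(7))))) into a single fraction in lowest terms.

4689/788

Start with 7.
1 + 1/(7/1) = 1 + 1/7 = 8/7
4 + 1/(8/7) = 4 + 7/8 = 39/8
19 + 1/(39/8) = 19 + 8/39 = 749/39
1 + 1/(749/39) = 1 + 39/749 = 788/749
5 + 1/(788/749) = 5 + 749/788 = 4689/788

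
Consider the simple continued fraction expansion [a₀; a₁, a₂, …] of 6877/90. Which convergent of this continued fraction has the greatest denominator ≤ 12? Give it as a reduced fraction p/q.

a_0 = 76: 76/1  (≤ bound)
a_1 = 2: 153/2  (≤ bound)
a_2 = 2: 382/5  (≤ bound)
a_3 = 3: 1299/17  (> 12, stop)

382/5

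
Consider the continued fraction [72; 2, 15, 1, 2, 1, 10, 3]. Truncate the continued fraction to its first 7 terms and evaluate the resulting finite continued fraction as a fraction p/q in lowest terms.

101261/1397

Use the convergent recurrence hₖ = aₖ·hₖ₋₁ + hₖ₋₂ (and likewise for the denominators kₖ):
a_0 = 72: 72/1
a_1 = 2: 145/2
a_2 = 15: 2247/31
a_3 = 1: 2392/33
a_4 = 2: 7031/97
a_5 = 1: 9423/130
a_6 = 10: 101261/1397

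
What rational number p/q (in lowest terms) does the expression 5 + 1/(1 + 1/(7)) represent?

a_0 = 5: 5/1
a_1 = 1: 6/1
a_2 = 7: 47/8

47/8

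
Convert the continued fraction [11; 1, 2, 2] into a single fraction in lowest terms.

82/7

Start with 2.
2 + 1/(2/1) = 2 + 1/2 = 5/2
1 + 1/(5/2) = 1 + 2/5 = 7/5
11 + 1/(7/5) = 11 + 5/7 = 82/7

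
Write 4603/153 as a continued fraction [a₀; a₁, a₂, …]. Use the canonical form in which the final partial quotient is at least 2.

[30; 11, 1, 3, 3]

Run the Euclidean algorithm, recording each quotient:
⌊4603/153⌋ = 30, remainder 13
⌊153/13⌋ = 11, remainder 10
⌊13/10⌋ = 1, remainder 3
⌊10/3⌋ = 3, remainder 1
⌊3/1⌋ = 3, remainder 0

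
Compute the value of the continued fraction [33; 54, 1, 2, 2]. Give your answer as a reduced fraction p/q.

a_0 = 33: 33/1
a_1 = 54: 1783/54
a_2 = 1: 1816/55
a_3 = 2: 5415/164
a_4 = 2: 12646/383

12646/383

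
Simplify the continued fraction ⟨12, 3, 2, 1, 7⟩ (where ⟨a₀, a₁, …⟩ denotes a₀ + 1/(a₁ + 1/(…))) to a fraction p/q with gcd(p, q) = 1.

Collapse the nested fraction from the inside out:
Start with 7.
1 + 1/(7/1) = 1 + 1/7 = 8/7
2 + 1/(8/7) = 2 + 7/8 = 23/8
3 + 1/(23/8) = 3 + 8/23 = 77/23
12 + 1/(77/23) = 12 + 23/77 = 947/77

947/77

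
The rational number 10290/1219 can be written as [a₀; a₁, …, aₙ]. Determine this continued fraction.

[8; 2, 3, 1, 3, 4, 1, 6]

Apply division with remainder until the remainder is 0:
⌊10290/1219⌋ = 8, remainder 538
⌊1219/538⌋ = 2, remainder 143
⌊538/143⌋ = 3, remainder 109
⌊143/109⌋ = 1, remainder 34
⌊109/34⌋ = 3, remainder 7
⌊34/7⌋ = 4, remainder 6
⌊7/6⌋ = 1, remainder 1
⌊6/1⌋ = 6, remainder 0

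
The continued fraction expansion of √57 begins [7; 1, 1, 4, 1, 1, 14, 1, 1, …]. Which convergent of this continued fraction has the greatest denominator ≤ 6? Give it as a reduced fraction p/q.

List convergents until the denominator exceeds the bound:
a_0 = 7: 7/1  (≤ bound)
a_1 = 1: 8/1  (≤ bound)
a_2 = 1: 15/2  (≤ bound)
a_3 = 4: 68/9  (> 6, stop)

15/2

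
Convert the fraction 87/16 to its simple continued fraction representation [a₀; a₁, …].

[5; 2, 3, 2]

Run the Euclidean algorithm, recording each quotient:
87 ÷ 16 → quotient 5, remainder 7
16 ÷ 7 → quotient 2, remainder 2
7 ÷ 2 → quotient 3, remainder 1
2 ÷ 1 → quotient 2, remainder 0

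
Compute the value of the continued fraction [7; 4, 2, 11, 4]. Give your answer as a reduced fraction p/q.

3041/421

Start with 4.
11 + 1/(4/1) = 11 + 1/4 = 45/4
2 + 1/(45/4) = 2 + 4/45 = 94/45
4 + 1/(94/45) = 4 + 45/94 = 421/94
7 + 1/(421/94) = 7 + 94/421 = 3041/421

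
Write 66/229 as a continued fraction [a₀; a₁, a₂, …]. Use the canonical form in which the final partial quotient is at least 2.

Repeatedly divide and take the remainder:
⌊66/229⌋ = 0, remainder 66
⌊229/66⌋ = 3, remainder 31
⌊66/31⌋ = 2, remainder 4
⌊31/4⌋ = 7, remainder 3
⌊4/3⌋ = 1, remainder 1
⌊3/1⌋ = 3, remainder 0

[0; 3, 2, 7, 1, 3]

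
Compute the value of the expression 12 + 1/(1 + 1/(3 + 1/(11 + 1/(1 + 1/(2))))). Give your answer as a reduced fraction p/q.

Start with 2.
1 + 1/(2/1) = 1 + 1/2 = 3/2
11 + 1/(3/2) = 11 + 2/3 = 35/3
3 + 1/(35/3) = 3 + 3/35 = 108/35
1 + 1/(108/35) = 1 + 35/108 = 143/108
12 + 1/(143/108) = 12 + 108/143 = 1824/143

1824/143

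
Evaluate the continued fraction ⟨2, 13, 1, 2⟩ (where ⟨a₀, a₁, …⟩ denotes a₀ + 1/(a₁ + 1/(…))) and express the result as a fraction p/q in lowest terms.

Start with 2.
1 + 1/(2/1) = 1 + 1/2 = 3/2
13 + 1/(3/2) = 13 + 2/3 = 41/3
2 + 1/(41/3) = 2 + 3/41 = 85/41

85/41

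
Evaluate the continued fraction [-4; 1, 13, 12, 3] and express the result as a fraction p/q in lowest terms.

-1600/521

Start with 3.
12 + 1/(3/1) = 12 + 1/3 = 37/3
13 + 1/(37/3) = 13 + 3/37 = 484/37
1 + 1/(484/37) = 1 + 37/484 = 521/484
-4 + 1/(521/484) = -4 + 484/521 = -1600/521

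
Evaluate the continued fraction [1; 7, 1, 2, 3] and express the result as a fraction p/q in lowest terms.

87/77

Start with 3.
2 + 1/(3/1) = 2 + 1/3 = 7/3
1 + 1/(7/3) = 1 + 3/7 = 10/7
7 + 1/(10/7) = 7 + 7/10 = 77/10
1 + 1/(77/10) = 1 + 10/77 = 87/77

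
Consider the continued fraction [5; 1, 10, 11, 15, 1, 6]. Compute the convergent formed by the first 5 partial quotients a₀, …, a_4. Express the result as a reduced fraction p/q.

10880/1841

Starting at the tail and folding back:
Start with 15.
11 + 1/(15/1) = 11 + 1/15 = 166/15
10 + 1/(166/15) = 10 + 15/166 = 1675/166
1 + 1/(1675/166) = 1 + 166/1675 = 1841/1675
5 + 1/(1841/1675) = 5 + 1675/1841 = 10880/1841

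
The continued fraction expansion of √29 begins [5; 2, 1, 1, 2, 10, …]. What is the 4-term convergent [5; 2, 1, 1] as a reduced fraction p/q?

27/5

a_0 = 5: 5/1
a_1 = 2: 11/2
a_2 = 1: 16/3
a_3 = 1: 27/5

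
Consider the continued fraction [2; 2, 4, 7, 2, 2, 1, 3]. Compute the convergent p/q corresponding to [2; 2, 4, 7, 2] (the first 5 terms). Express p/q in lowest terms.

Work from the innermost term outward:
Start with 2.
7 + 1/(2/1) = 7 + 1/2 = 15/2
4 + 1/(15/2) = 4 + 2/15 = 62/15
2 + 1/(62/15) = 2 + 15/62 = 139/62
2 + 1/(139/62) = 2 + 62/139 = 340/139

340/139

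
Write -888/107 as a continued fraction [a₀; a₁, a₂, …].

⌊-888/107⌋ = -9, remainder 75
⌊107/75⌋ = 1, remainder 32
⌊75/32⌋ = 2, remainder 11
⌊32/11⌋ = 2, remainder 10
⌊11/10⌋ = 1, remainder 1
⌊10/1⌋ = 10, remainder 0

[-9; 1, 2, 2, 1, 10]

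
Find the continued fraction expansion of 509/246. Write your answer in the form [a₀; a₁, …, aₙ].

[2; 14, 2, 8]

509 = 2·246 + 17, so a_0 = 2
246 = 14·17 + 8, so a_1 = 14
17 = 2·8 + 1, so a_2 = 2
8 = 8·1 + 0, so a_3 = 8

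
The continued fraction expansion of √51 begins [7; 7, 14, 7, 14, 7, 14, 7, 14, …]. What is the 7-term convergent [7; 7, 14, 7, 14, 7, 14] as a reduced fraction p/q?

Collapse the nested fraction from the inside out:
Start with 14.
7 + 1/(14/1) = 7 + 1/14 = 99/14
14 + 1/(99/14) = 14 + 14/99 = 1400/99
7 + 1/(1400/99) = 7 + 99/1400 = 9899/1400
14 + 1/(9899/1400) = 14 + 1400/9899 = 139986/9899
7 + 1/(139986/9899) = 7 + 9899/139986 = 989801/139986
7 + 1/(989801/139986) = 7 + 139986/989801 = 7068593/989801

7068593/989801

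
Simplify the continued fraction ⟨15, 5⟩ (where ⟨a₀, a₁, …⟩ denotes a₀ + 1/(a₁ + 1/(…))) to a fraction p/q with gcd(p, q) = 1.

76/5

Build up convergents one term at a time:
a_0 = 15: 15/1
a_1 = 5: 76/5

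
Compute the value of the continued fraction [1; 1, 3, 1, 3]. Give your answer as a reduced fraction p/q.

Compute successive convergents:
a_0 = 1: 1/1
a_1 = 1: 2/1
a_2 = 3: 7/4
a_3 = 1: 9/5
a_4 = 3: 34/19

34/19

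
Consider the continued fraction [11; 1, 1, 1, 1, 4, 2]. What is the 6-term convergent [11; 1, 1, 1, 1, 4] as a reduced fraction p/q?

267/23

Work from the innermost term outward:
Start with 4.
1 + 1/(4/1) = 1 + 1/4 = 5/4
1 + 1/(5/4) = 1 + 4/5 = 9/5
1 + 1/(9/5) = 1 + 5/9 = 14/9
1 + 1/(14/9) = 1 + 9/14 = 23/14
11 + 1/(23/14) = 11 + 14/23 = 267/23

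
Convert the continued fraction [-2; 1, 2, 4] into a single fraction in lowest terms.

-17/13

Start with 4.
2 + 1/(4/1) = 2 + 1/4 = 9/4
1 + 1/(9/4) = 1 + 4/9 = 13/9
-2 + 1/(13/9) = -2 + 9/13 = -17/13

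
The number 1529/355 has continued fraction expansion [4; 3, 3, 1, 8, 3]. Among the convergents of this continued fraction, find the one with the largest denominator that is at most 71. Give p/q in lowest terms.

List convergents until the denominator exceeds the bound:
a_0 = 4: 4/1  (≤ bound)
a_1 = 3: 13/3  (≤ bound)
a_2 = 3: 43/10  (≤ bound)
a_3 = 1: 56/13  (≤ bound)
a_4 = 8: 491/114  (> 71, stop)

56/13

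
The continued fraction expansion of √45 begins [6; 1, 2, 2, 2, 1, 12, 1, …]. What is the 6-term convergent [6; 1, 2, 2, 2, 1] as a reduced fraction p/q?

a_0 = 6: 6/1
a_1 = 1: 7/1
a_2 = 2: 20/3
a_3 = 2: 47/7
a_4 = 2: 114/17
a_5 = 1: 161/24

161/24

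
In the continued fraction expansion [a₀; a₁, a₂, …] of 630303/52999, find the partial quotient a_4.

10

630303 ÷ 52999 → quotient 11, remainder 47314
52999 ÷ 47314 → quotient 1, remainder 5685
47314 ÷ 5685 → quotient 8, remainder 1834
5685 ÷ 1834 → quotient 3, remainder 183
1834 ÷ 183 → quotient 10, remainder 4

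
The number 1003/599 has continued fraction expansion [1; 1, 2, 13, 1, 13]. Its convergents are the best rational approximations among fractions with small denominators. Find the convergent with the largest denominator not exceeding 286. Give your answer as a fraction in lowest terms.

72/43

List convergents until the denominator exceeds the bound:
a_0 = 1: 1/1  (≤ bound)
a_1 = 1: 2/1  (≤ bound)
a_2 = 2: 5/3  (≤ bound)
a_3 = 13: 67/40  (≤ bound)
a_4 = 1: 72/43  (≤ bound)
a_5 = 13: 1003/599  (> 286, stop)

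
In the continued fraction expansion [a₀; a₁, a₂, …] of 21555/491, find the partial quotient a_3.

49

21555 ÷ 491 → quotient 43, remainder 442
491 ÷ 442 → quotient 1, remainder 49
442 ÷ 49 → quotient 9, remainder 1
49 ÷ 1 → quotient 49, remainder 0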